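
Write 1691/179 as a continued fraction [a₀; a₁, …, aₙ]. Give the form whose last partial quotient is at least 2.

[9; 2, 4, 4, 1, 3]

1691 = 9·179 + 80
179 = 2·80 + 19
80 = 4·19 + 4
19 = 4·4 + 3
4 = 1·3 + 1
3 = 3·1 + 0  (stop)
So 1691/179 = [9; 2, 4, 4, 1, 3].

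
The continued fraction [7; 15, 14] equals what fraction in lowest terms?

1491/211

Using pₖ = aₖpₖ₋₁ + pₖ₋₂ and qₖ = aₖqₖ₋₁ + qₖ₋₂:
  k=0: a=7, p=7, q=1
  k=1: a=15, p=106, q=15
  k=2: a=14, p=1491, q=211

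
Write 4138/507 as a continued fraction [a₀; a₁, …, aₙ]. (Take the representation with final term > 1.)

4138 = 8·507 + 82
507 = 6·82 + 15
82 = 5·15 + 7
15 = 2·7 + 1
7 = 7·1 + 0  (stop)
So 4138/507 = [8; 6, 5, 2, 7].

[8; 6, 5, 2, 7]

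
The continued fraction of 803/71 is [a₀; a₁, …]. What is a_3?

803 = 11·71 + 22   →  a_0 = 11
71 = 3·22 + 5   →  a_1 = 3
22 = 4·5 + 2   →  a_2 = 4
5 = 2·2 + 1   →  a_3 = 2

2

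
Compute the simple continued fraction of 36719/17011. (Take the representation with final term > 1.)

[2; 6, 3, 3, 1, 18, 11]

36719 = 2×17011 + 2697
17011 = 6×2697 + 829
2697 = 3×829 + 210
829 = 3×210 + 199
210 = 1×199 + 11
199 = 18×11 + 1
11 = 11×1 + 0  (stop)
So 36719/17011 = [2; 6, 3, 3, 1, 18, 11].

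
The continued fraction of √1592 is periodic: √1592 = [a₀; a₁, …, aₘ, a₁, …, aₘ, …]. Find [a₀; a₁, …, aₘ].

a₀ = ⌊√1592⌋ = 39.

[39; 1, 8, 1, 78]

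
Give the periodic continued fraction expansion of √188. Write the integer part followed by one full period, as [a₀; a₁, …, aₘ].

a₀ = ⌊√188⌋ = 13.
With m₀=0, d₀=1 and mₖ₊₁ = dₖaₖ − mₖ, dₖ₊₁ = (n − mₖ₊₁²)/dₖ, aₖ₊₁ = ⌊(a₀+mₖ₊₁)/dₖ₊₁⌋:
  k=1: m=13, d=19, a=1
  k=2: m=6, d=8, a=2
  k=3: m=10, d=11, a=2
  k=4: m=12, d=4, a=6
  k=5: m=12, d=11, a=2
  k=6: m=10, d=8, a=2
  k=7: m=6, d=19, a=1
  k=8: m=13, d=1, a=26
d=1 and a=2a₀=26 at k=8, so the next step gives (m, d) = (13, 19) again — its k=1 value — and the period has length 8.

[13; 1, 2, 2, 6, 2, 2, 1, 26]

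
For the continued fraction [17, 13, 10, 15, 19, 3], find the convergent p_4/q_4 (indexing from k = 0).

Using pₖ = aₖpₖ₋₁ + pₖ₋₂, qₖ = aₖqₖ₋₁ + qₖ₋₂ (with p₋₁=1, p₋₂=0, q₋₁=0, q₋₂=1):
  k=0: a=17, p=17, q=1
  k=1: a=13, p=222, q=13
  k=2: a=10, p=2237, q=131
  k=3: a=15, p=33777, q=1978
  k=4: a=19, p=644000, q=37713

644000/37713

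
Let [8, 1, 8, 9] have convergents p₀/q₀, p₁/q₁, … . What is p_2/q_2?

80/9

Using pₖ = aₖpₖ₋₁ + pₖ₋₂, qₖ = aₖqₖ₋₁ + qₖ₋₂ (with p₋₁=1, p₋₂=0, q₋₁=0, q₋₂=1):
  k=0: a=8, p=8, q=1
  k=1: a=1, p=9, q=1
  k=2: a=8, p=80, q=9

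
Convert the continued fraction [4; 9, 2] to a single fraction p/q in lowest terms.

78/19

Using pₖ = aₖpₖ₋₁ + pₖ₋₂ and qₖ = aₖqₖ₋₁ + qₖ₋₂:
  k=0: a=4, p=4, q=1
  k=1: a=9, p=37, q=9
  k=2: a=2, p=78, q=19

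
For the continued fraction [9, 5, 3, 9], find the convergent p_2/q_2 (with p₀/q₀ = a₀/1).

Using pₖ = aₖpₖ₋₁ + pₖ₋₂, qₖ = aₖqₖ₋₁ + qₖ₋₂ (with p₋₁=1, p₋₂=0, q₋₁=0, q₋₂=1):
  k=0: a=9, p=9, q=1
  k=1: a=5, p=46, q=5
  k=2: a=3, p=147, q=16

147/16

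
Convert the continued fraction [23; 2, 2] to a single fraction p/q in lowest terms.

Using pₖ = aₖpₖ₋₁ + pₖ₋₂ and qₖ = aₖqₖ₋₁ + qₖ₋₂:
  k=0: a=23, p=23, q=1
  k=1: a=2, p=47, q=2
  k=2: a=2, p=117, q=5

117/5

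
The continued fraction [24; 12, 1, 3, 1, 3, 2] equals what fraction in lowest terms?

Using pₖ = aₖpₖ₋₁ + pₖ₋₂ and qₖ = aₖqₖ₋₁ + qₖ₋₂:
  k=0: a=24, p=24, q=1
  k=1: a=12, p=289, q=12
  k=2: a=1, p=313, q=13
  k=3: a=3, p=1228, q=51
  k=4: a=1, p=1541, q=64
  k=5: a=3, p=5851, q=243
  k=6: a=2, p=13243, q=550

13243/550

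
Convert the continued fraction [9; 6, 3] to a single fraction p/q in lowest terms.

174/19

Using pₖ = aₖpₖ₋₁ + pₖ₋₂ and qₖ = aₖqₖ₋₁ + qₖ₋₂:
  k=0: a=9, p=9, q=1
  k=1: a=6, p=55, q=6
  k=2: a=3, p=174, q=19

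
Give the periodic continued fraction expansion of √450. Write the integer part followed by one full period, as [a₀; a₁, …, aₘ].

[21; 4, 1, 2, 4, 2, 1, 4, 42]

a₀ = ⌊√450⌋ = 21.
With m₀=0, d₀=1 and mₖ₊₁ = dₖaₖ − mₖ, dₖ₊₁ = (n − mₖ₊₁²)/dₖ, aₖ₊₁ = ⌊(a₀+mₖ₊₁)/dₖ₊₁⌋:
  k=1: m=21, d=9, a=4
  k=2: m=15, d=25, a=1
  k=3: m=10, d=14, a=2
  k=4: m=18, d=9, a=4
  k=5: m=18, d=14, a=2
  k=6: m=10, d=25, a=1
  k=7: m=15, d=9, a=4
  k=8: m=21, d=1, a=42
d=1 and a=2a₀=42 at k=8, so the next step gives (m, d) = (21, 9) again — its k=1 value — and the period has length 8.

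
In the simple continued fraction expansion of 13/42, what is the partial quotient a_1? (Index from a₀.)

13 = 0·42 + 13   →  a_0 = 0
42 = 3·13 + 3   →  a_1 = 3

3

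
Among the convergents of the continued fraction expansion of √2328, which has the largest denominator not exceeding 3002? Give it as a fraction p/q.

74497/1544

√2328 = [48; 4, 96, …] (period length 2).
Convergents:
  p_0/q_0 = 48/1
  p_1/q_1 = 193/4
  p_2/q_2 = 18576/385
  p_3/q_3 = 74497/1544
  p_4/q_4 = 7170288/148609
q_3 = 1544 ≤ 3002 < 148609 = q_4, so the answer is 74497/1544.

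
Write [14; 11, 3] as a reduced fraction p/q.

Fold from the inside: start with 3/1.
  11 + 1/3 = 34/3
  14 + 3/34 = 479/34

479/34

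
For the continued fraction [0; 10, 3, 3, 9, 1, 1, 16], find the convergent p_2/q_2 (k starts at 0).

3/31

Using pₖ = aₖpₖ₋₁ + pₖ₋₂, qₖ = aₖqₖ₋₁ + qₖ₋₂ (with p₋₁=1, p₋₂=0, q₋₁=0, q₋₂=1):
  k=0: a=0, p=0, q=1
  k=1: a=10, p=1, q=10
  k=2: a=3, p=3, q=31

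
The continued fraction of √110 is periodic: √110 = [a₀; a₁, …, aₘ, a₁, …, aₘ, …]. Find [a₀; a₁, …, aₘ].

a₀ = ⌊√110⌋ = 10.

[10; 2, 20]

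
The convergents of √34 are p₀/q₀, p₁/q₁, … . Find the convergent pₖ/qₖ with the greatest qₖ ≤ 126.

414/71

√34 = [5; 1, 4, 1, 10, …] (period length 4).
Convergents:
  p_0/q_0 = 5/1
  p_1/q_1 = 6/1
  p_2/q_2 = 29/5
  p_3/q_3 = 35/6
  p_4/q_4 = 379/65
  p_5/q_5 = 414/71
  p_6/q_6 = 2035/349
q_5 = 71 ≤ 126 < 349 = q_6, so the answer is 414/71.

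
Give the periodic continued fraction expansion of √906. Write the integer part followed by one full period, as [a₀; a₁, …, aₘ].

a₀ = ⌊√906⌋ = 30.
With m₀=0, d₀=1 and mₖ₊₁ = dₖaₖ − mₖ, dₖ₊₁ = (n − mₖ₊₁²)/dₖ, aₖ₊₁ = ⌊(a₀+mₖ₊₁)/dₖ₊₁⌋:
  k=1: m=30, d=6, a=10
  k=2: m=30, d=1, a=60
d=1 and a=2a₀=60 at k=2, so the next step gives (m, d) = (30, 6) again — its k=1 value — and the period has length 2.

[30; 10, 60]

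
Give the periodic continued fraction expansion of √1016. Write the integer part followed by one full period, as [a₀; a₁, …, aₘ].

[31; 1, 6, 1, 62]

a₀ = ⌊√1016⌋ = 31.
With m₀=0, d₀=1 and mₖ₊₁ = dₖaₖ − mₖ, dₖ₊₁ = (n − mₖ₊₁²)/dₖ, aₖ₊₁ = ⌊(a₀+mₖ₊₁)/dₖ₊₁⌋:
  k=1: m=31, d=55, a=1
  k=2: m=24, d=8, a=6
  k=3: m=24, d=55, a=1
  k=4: m=31, d=1, a=62
d=1 and a=2a₀=62 at k=4, so the next step gives (m, d) = (31, 55) again — its k=1 value — and the period has length 4.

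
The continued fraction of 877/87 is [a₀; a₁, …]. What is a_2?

2

877 = 10·87 + 7   →  a_0 = 10
87 = 12·7 + 3   →  a_1 = 12
7 = 2·3 + 1   →  a_2 = 2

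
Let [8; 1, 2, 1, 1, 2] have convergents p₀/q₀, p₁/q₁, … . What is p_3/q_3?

35/4

Using pₖ = aₖpₖ₋₁ + pₖ₋₂, qₖ = aₖqₖ₋₁ + qₖ₋₂ (with p₋₁=1, p₋₂=0, q₋₁=0, q₋₂=1):
  k=0: a=8, p=8, q=1
  k=1: a=1, p=9, q=1
  k=2: a=2, p=26, q=3
  k=3: a=1, p=35, q=4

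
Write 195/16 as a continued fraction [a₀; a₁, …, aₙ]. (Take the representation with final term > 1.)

[12; 5, 3]

195 = 12*16 + 3
16 = 5*3 + 1
3 = 3*1 + 0  (stop)
So 195/16 = [12; 5, 3].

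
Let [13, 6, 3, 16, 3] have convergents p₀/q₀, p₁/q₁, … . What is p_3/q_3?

4079/310

Using pₖ = aₖpₖ₋₁ + pₖ₋₂, qₖ = aₖqₖ₋₁ + qₖ₋₂ (with p₋₁=1, p₋₂=0, q₋₁=0, q₋₂=1):
  k=0: a=13, p=13, q=1
  k=1: a=6, p=79, q=6
  k=2: a=3, p=250, q=19
  k=3: a=16, p=4079, q=310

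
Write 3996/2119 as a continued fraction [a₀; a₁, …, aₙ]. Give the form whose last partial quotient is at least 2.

3996 = 1×2119 + 1877
2119 = 1×1877 + 242
1877 = 7×242 + 183
242 = 1×183 + 59
183 = 3×59 + 6
59 = 9×6 + 5
6 = 1×5 + 1
5 = 5×1 + 0  (stop)
So 3996/2119 = [1; 1, 7, 1, 3, 9, 1, 5].

[1; 1, 7, 1, 3, 9, 1, 5]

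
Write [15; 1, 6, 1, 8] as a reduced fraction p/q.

1127/71

Using pₖ = aₖpₖ₋₁ + pₖ₋₂ and qₖ = aₖqₖ₋₁ + qₖ₋₂:
  k=0: a=15, p=15, q=1
  k=1: a=1, p=16, q=1
  k=2: a=6, p=111, q=7
  k=3: a=1, p=127, q=8
  k=4: a=8, p=1127, q=71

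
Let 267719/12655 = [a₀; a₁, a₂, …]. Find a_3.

3

267719 = 21·12655 + 1964   →  a_0 = 21
12655 = 6·1964 + 871   →  a_1 = 6
1964 = 2·871 + 222   →  a_2 = 2
871 = 3·222 + 205   →  a_3 = 3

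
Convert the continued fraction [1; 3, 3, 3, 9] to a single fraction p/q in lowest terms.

Using pₖ = aₖpₖ₋₁ + pₖ₋₂ and qₖ = aₖqₖ₋₁ + qₖ₋₂:
  k=0: a=1, p=1, q=1
  k=1: a=3, p=4, q=3
  k=2: a=3, p=13, q=10
  k=3: a=3, p=43, q=33
  k=4: a=9, p=400, q=307

400/307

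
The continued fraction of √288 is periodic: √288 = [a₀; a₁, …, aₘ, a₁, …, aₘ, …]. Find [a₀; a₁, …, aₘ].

[16; 1, 32]

a₀ = ⌊√288⌋ = 16.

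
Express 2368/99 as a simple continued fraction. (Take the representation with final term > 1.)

[23; 1, 11, 2, 1, 2]

2368 = 23*99 + 91
99 = 1*91 + 8
91 = 11*8 + 3
8 = 2*3 + 2
3 = 1*2 + 1
2 = 2*1 + 0  (stop)
So 2368/99 = [23; 1, 11, 2, 1, 2].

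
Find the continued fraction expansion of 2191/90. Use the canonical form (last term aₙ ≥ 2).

2191 = 24*90 + 31
90 = 2*31 + 28
31 = 1*28 + 3
28 = 9*3 + 1
3 = 3*1 + 0  (stop)
So 2191/90 = [24; 2, 1, 9, 3].

[24; 2, 1, 9, 3]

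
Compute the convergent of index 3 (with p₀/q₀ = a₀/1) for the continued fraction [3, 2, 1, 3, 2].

Using pₖ = aₖpₖ₋₁ + pₖ₋₂, qₖ = aₖqₖ₋₁ + qₖ₋₂ (with p₋₁=1, p₋₂=0, q₋₁=0, q₋₂=1):
  k=0: a=3, p=3, q=1
  k=1: a=2, p=7, q=2
  k=2: a=1, p=10, q=3
  k=3: a=3, p=37, q=11

37/11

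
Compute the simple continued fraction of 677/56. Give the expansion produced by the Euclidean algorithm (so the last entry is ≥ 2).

[12; 11, 5]

677 = 12×56 + 5
56 = 11×5 + 1
5 = 5×1 + 0  (stop)
So 677/56 = [12; 11, 5].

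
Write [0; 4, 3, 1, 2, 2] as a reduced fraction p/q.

Fold from the inside: start with 2/1.
  2 + 1/2 = 5/2
  1 + 2/5 = 7/5
  3 + 5/7 = 26/7
  4 + 7/26 = 111/26
  0 + 26/111 = 26/111

26/111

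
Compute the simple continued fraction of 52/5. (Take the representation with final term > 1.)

52 = 10·5 + 2
5 = 2·2 + 1
2 = 2·1 + 0  (stop)
So 52/5 = [10; 2, 2].

[10; 2, 2]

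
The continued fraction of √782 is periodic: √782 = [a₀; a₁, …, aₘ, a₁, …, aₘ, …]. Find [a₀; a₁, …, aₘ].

[27; 1, 26, 1, 54]

a₀ = ⌊√782⌋ = 27.
With m₀=0, d₀=1 and mₖ₊₁ = dₖaₖ − mₖ, dₖ₊₁ = (n − mₖ₊₁²)/dₖ, aₖ₊₁ = ⌊(a₀+mₖ₊₁)/dₖ₊₁⌋:
  k=1: m=27, d=53, a=1
  k=2: m=26, d=2, a=26
  k=3: m=26, d=53, a=1
  k=4: m=27, d=1, a=54
d=1 and a=2a₀=54 at k=4, so the next step gives (m, d) = (27, 53) again — its k=1 value — and the period has length 4.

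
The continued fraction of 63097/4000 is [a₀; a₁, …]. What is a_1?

1

63097 = 15·4000 + 3097   →  a_0 = 15
4000 = 1·3097 + 903   →  a_1 = 1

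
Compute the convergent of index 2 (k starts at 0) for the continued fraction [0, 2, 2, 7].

Using pₖ = aₖpₖ₋₁ + pₖ₋₂, qₖ = aₖqₖ₋₁ + qₖ₋₂ (with p₋₁=1, p₋₂=0, q₋₁=0, q₋₂=1):
  k=0: a=0, p=0, q=1
  k=1: a=2, p=1, q=2
  k=2: a=2, p=2, q=5

2/5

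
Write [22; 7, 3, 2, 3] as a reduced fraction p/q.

3874/175

Fold from the inside: start with 3/1.
  2 + 1/3 = 7/3
  3 + 3/7 = 24/7
  7 + 7/24 = 175/24
  22 + 24/175 = 3874/175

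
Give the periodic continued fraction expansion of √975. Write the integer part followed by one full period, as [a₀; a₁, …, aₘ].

a₀ = ⌊√975⌋ = 31.
With m₀=0, d₀=1 and mₖ₊₁ = dₖaₖ − mₖ, dₖ₊₁ = (n − mₖ₊₁²)/dₖ, aₖ₊₁ = ⌊(a₀+mₖ₊₁)/dₖ₊₁⌋:
  k=1: m=31, d=14, a=4
  k=2: m=25, d=25, a=2
  k=3: m=25, d=14, a=4
  k=4: m=31, d=1, a=62
d=1 and a=2a₀=62 at k=4, so the next step gives (m, d) = (31, 14) again — its k=1 value — and the period has length 4.

[31; 4, 2, 4, 62]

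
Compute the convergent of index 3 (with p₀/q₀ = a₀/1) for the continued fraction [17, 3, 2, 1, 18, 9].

173/10

Using pₖ = aₖpₖ₋₁ + pₖ₋₂, qₖ = aₖqₖ₋₁ + qₖ₋₂ (with p₋₁=1, p₋₂=0, q₋₁=0, q₋₂=1):
  k=0: a=17, p=17, q=1
  k=1: a=3, p=52, q=3
  k=2: a=2, p=121, q=7
  k=3: a=1, p=173, q=10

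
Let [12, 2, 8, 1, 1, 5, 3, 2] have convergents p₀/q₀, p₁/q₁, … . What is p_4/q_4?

449/36

Using pₖ = aₖpₖ₋₁ + pₖ₋₂, qₖ = aₖqₖ₋₁ + qₖ₋₂ (with p₋₁=1, p₋₂=0, q₋₁=0, q₋₂=1):
  k=0: a=12, p=12, q=1
  k=1: a=2, p=25, q=2
  k=2: a=8, p=212, q=17
  k=3: a=1, p=237, q=19
  k=4: a=1, p=449, q=36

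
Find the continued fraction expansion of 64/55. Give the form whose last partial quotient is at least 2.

[1; 6, 9]

64 = 1·55 + 9
55 = 6·9 + 1
9 = 9·1 + 0  (stop)
So 64/55 = [1; 6, 9].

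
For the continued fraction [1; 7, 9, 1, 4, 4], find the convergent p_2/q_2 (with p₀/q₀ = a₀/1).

Using pₖ = aₖpₖ₋₁ + pₖ₋₂, qₖ = aₖqₖ₋₁ + qₖ₋₂ (with p₋₁=1, p₋₂=0, q₋₁=0, q₋₂=1):
  k=0: a=1, p=1, q=1
  k=1: a=7, p=8, q=7
  k=2: a=9, p=73, q=64

73/64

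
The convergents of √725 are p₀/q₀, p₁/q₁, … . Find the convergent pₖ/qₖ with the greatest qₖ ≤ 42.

√725 = [26; 1, 12, 2, 12, 1, 52, …] (period length 6).
Convergents:
  p_0/q_0 = 26/1
  p_1/q_1 = 27/1
  p_2/q_2 = 350/13
  p_3/q_3 = 727/27
  p_4/q_4 = 9074/337
q_3 = 27 ≤ 42 < 337 = q_4, so the answer is 727/27.

727/27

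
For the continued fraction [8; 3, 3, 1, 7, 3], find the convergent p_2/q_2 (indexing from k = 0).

83/10

Using pₖ = aₖpₖ₋₁ + pₖ₋₂, qₖ = aₖqₖ₋₁ + qₖ₋₂ (with p₋₁=1, p₋₂=0, q₋₁=0, q₋₂=1):
  k=0: a=8, p=8, q=1
  k=1: a=3, p=25, q=3
  k=2: a=3, p=83, q=10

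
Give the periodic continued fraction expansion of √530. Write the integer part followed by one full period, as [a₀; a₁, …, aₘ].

[23; 46]

a₀ = ⌊√530⌋ = 23.
With m₀=0, d₀=1 and mₖ₊₁ = dₖaₖ − mₖ, dₖ₊₁ = (n − mₖ₊₁²)/dₖ, aₖ₊₁ = ⌊(a₀+mₖ₊₁)/dₖ₊₁⌋:
  k=1: m=23, d=1, a=46
d=1 and a=2a₀=46 at k=1, so the next step gives (m, d) = (23, 1) again — its k=1 value — and the period has length 1.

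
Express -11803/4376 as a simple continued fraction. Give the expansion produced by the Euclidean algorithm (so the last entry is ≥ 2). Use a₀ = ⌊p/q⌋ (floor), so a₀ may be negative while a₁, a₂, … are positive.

[-3; 3, 3, 3, 3, 2, 17]

-11803 = -3*4376 + 1325
4376 = 3*1325 + 401
1325 = 3*401 + 122
401 = 3*122 + 35
122 = 3*35 + 17
35 = 2*17 + 1
17 = 17*1 + 0  (stop)
So -11803/4376 = [-3; 3, 3, 3, 3, 2, 17].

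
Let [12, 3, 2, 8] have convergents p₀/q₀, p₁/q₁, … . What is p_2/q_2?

86/7

Using pₖ = aₖpₖ₋₁ + pₖ₋₂, qₖ = aₖqₖ₋₁ + qₖ₋₂ (with p₋₁=1, p₋₂=0, q₋₁=0, q₋₂=1):
  k=0: a=12, p=12, q=1
  k=1: a=3, p=37, q=3
  k=2: a=2, p=86, q=7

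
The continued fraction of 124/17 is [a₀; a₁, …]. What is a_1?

124 = 7·17 + 5   →  a_0 = 7
17 = 3·5 + 2   →  a_1 = 3

3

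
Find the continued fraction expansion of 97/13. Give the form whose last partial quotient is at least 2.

[7; 2, 6]

97 = 7*13 + 6
13 = 2*6 + 1
6 = 6*1 + 0  (stop)
So 97/13 = [7; 2, 6].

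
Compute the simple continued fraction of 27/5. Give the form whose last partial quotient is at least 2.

[5; 2, 2]

27 = 5·5 + 2
5 = 2·2 + 1
2 = 2·1 + 0  (stop)
So 27/5 = [5; 2, 2].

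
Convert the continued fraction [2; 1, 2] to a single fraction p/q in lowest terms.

8/3

Fold from the inside: start with 2/1.
  1 + 1/2 = 3/2
  2 + 2/3 = 8/3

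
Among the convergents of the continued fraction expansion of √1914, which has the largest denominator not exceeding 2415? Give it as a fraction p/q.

√1914 = [43; 1, 2, 1, 86, …] (period length 4).
Convergents:
  p_0/q_0 = 43/1
  p_1/q_1 = 44/1
  p_2/q_2 = 131/3
  p_3/q_3 = 175/4
  p_4/q_4 = 15181/347
  p_5/q_5 = 15356/351
  p_6/q_6 = 45893/1049
  p_7/q_7 = 61249/1400
  p_8/q_8 = 5313307/121449
q_7 = 1400 ≤ 2415 < 121449 = q_8, so the answer is 61249/1400.

61249/1400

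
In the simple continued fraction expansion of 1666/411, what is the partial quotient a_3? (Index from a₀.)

2

1666 = 4·411 + 22   →  a_0 = 4
411 = 18·22 + 15   →  a_1 = 18
22 = 1·15 + 7   →  a_2 = 1
15 = 2·7 + 1   →  a_3 = 2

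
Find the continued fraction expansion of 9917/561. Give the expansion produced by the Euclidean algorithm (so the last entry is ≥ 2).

9917 = 17×561 + 380
561 = 1×380 + 181
380 = 2×181 + 18
181 = 10×18 + 1
18 = 18×1 + 0  (stop)
So 9917/561 = [17; 1, 2, 10, 18].

[17; 1, 2, 10, 18]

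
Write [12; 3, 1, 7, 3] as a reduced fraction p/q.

1189/97

Using pₖ = aₖpₖ₋₁ + pₖ₋₂ and qₖ = aₖqₖ₋₁ + qₖ₋₂:
  k=0: a=12, p=12, q=1
  k=1: a=3, p=37, q=3
  k=2: a=1, p=49, q=4
  k=3: a=7, p=380, q=31
  k=4: a=3, p=1189, q=97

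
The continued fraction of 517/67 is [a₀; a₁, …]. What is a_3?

517 = 7·67 + 48   →  a_0 = 7
67 = 1·48 + 19   →  a_1 = 1
48 = 2·19 + 10   →  a_2 = 2
19 = 1·10 + 9   →  a_3 = 1

1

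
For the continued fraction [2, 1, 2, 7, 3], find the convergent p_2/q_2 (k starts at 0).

Using pₖ = aₖpₖ₋₁ + pₖ₋₂, qₖ = aₖqₖ₋₁ + qₖ₋₂ (with p₋₁=1, p₋₂=0, q₋₁=0, q₋₂=1):
  k=0: a=2, p=2, q=1
  k=1: a=1, p=3, q=1
  k=2: a=2, p=8, q=3

8/3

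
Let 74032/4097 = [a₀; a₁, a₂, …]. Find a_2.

3

74032 = 18·4097 + 286   →  a_0 = 18
4097 = 14·286 + 93   →  a_1 = 14
286 = 3·93 + 7   →  a_2 = 3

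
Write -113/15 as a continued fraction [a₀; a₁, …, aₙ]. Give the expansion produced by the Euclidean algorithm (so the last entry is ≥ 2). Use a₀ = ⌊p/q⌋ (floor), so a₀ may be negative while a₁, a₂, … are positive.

-113 = -8·15 + 7
15 = 2·7 + 1
7 = 7·1 + 0  (stop)
So -113/15 = [-8; 2, 7].

[-8; 2, 7]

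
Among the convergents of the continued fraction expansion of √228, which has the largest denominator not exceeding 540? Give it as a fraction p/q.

√228 = [15; 10, 30, …] (period length 2).
Convergents:
  p_0/q_0 = 15/1
  p_1/q_1 = 151/10
  p_2/q_2 = 4545/301
  p_3/q_3 = 45601/3020
q_2 = 301 ≤ 540 < 3020 = q_3, so the answer is 4545/301.

4545/301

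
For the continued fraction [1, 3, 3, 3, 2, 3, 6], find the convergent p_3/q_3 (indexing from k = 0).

43/33

Using pₖ = aₖpₖ₋₁ + pₖ₋₂, qₖ = aₖqₖ₋₁ + qₖ₋₂ (with p₋₁=1, p₋₂=0, q₋₁=0, q₋₂=1):
  k=0: a=1, p=1, q=1
  k=1: a=3, p=4, q=3
  k=2: a=3, p=13, q=10
  k=3: a=3, p=43, q=33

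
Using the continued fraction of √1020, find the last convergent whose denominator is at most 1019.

√1020 = [31; 1, 14, 1, 62, …] (period length 4).
Convergents:
  p_0/q_0 = 31/1
  p_1/q_1 = 32/1
  p_2/q_2 = 479/15
  p_3/q_3 = 511/16
  p_4/q_4 = 32161/1007
  p_5/q_5 = 32672/1023
q_4 = 1007 ≤ 1019 < 1023 = q_5, so the answer is 32161/1007.

32161/1007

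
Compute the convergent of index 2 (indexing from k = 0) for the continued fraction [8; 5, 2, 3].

90/11

Using pₖ = aₖpₖ₋₁ + pₖ₋₂, qₖ = aₖqₖ₋₁ + qₖ₋₂ (with p₋₁=1, p₋₂=0, q₋₁=0, q₋₂=1):
  k=0: a=8, p=8, q=1
  k=1: a=5, p=41, q=5
  k=2: a=2, p=90, q=11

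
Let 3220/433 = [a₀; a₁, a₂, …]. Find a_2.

3220 = 7·433 + 189   →  a_0 = 7
433 = 2·189 + 55   →  a_1 = 2
189 = 3·55 + 24   →  a_2 = 3

3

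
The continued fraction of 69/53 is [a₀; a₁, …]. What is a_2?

69 = 1·53 + 16   →  a_0 = 1
53 = 3·16 + 5   →  a_1 = 3
16 = 3·5 + 1   →  a_2 = 3

3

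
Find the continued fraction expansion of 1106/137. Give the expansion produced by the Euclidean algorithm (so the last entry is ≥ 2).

1106 = 8·137 + 10
137 = 13·10 + 7
10 = 1·7 + 3
7 = 2·3 + 1
3 = 3·1 + 0  (stop)
So 1106/137 = [8; 13, 1, 2, 3].

[8; 13, 1, 2, 3]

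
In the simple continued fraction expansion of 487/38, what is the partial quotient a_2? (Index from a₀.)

487 = 12·38 + 31   →  a_0 = 12
38 = 1·31 + 7   →  a_1 = 1
31 = 4·7 + 3   →  a_2 = 4

4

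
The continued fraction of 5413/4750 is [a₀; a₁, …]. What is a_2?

5413 = 1·4750 + 663   →  a_0 = 1
4750 = 7·663 + 109   →  a_1 = 7
663 = 6·109 + 9   →  a_2 = 6

6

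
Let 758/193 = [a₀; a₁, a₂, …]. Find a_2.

758 = 3·193 + 179   →  a_0 = 3
193 = 1·179 + 14   →  a_1 = 1
179 = 12·14 + 11   →  a_2 = 12

12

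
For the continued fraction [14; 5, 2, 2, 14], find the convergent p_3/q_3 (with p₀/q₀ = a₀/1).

383/27

Using pₖ = aₖpₖ₋₁ + pₖ₋₂, qₖ = aₖqₖ₋₁ + qₖ₋₂ (with p₋₁=1, p₋₂=0, q₋₁=0, q₋₂=1):
  k=0: a=14, p=14, q=1
  k=1: a=5, p=71, q=5
  k=2: a=2, p=156, q=11
  k=3: a=2, p=383, q=27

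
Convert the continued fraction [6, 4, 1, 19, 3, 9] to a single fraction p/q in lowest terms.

17471/2817

Fold from the inside: start with 9/1.
  3 + 1/9 = 28/9
  19 + 9/28 = 541/28
  1 + 28/541 = 569/541
  4 + 541/569 = 2817/569
  6 + 569/2817 = 17471/2817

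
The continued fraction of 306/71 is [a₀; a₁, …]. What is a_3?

306 = 4·71 + 22   →  a_0 = 4
71 = 3·22 + 5   →  a_1 = 3
22 = 4·5 + 2   →  a_2 = 4
5 = 2·2 + 1   →  a_3 = 2

2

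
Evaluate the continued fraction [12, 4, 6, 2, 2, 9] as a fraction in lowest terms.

Using pₖ = aₖpₖ₋₁ + pₖ₋₂ and qₖ = aₖqₖ₋₁ + qₖ₋₂:
  k=0: a=12, p=12, q=1
  k=1: a=4, p=49, q=4
  k=2: a=6, p=306, q=25
  k=3: a=2, p=661, q=54
  k=4: a=2, p=1628, q=133
  k=5: a=9, p=15313, q=1251

15313/1251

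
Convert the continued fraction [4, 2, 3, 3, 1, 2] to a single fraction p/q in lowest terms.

368/83

Fold from the inside: start with 2/1.
  1 + 1/2 = 3/2
  3 + 2/3 = 11/3
  3 + 3/11 = 36/11
  2 + 11/36 = 83/36
  4 + 36/83 = 368/83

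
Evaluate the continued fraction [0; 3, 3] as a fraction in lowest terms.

3/10

Fold from the inside: start with 3/1.
  3 + 1/3 = 10/3
  0 + 3/10 = 3/10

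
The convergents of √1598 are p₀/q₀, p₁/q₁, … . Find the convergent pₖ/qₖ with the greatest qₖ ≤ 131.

√1598 = [39; 1, 38, 1, 78, …] (period length 4).
Convergents:
  p_0/q_0 = 39/1
  p_1/q_1 = 40/1
  p_2/q_2 = 1559/39
  p_3/q_3 = 1599/40
  p_4/q_4 = 126281/3159
q_3 = 40 ≤ 131 < 3159 = q_4, so the answer is 1599/40.

1599/40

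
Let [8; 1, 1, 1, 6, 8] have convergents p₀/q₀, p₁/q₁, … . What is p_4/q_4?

Using pₖ = aₖpₖ₋₁ + pₖ₋₂, qₖ = aₖqₖ₋₁ + qₖ₋₂ (with p₋₁=1, p₋₂=0, q₋₁=0, q₋₂=1):
  k=0: a=8, p=8, q=1
  k=1: a=1, p=9, q=1
  k=2: a=1, p=17, q=2
  k=3: a=1, p=26, q=3
  k=4: a=6, p=173, q=20

173/20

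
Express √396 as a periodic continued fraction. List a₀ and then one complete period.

[19; 1, 8, 1, 38]

a₀ = ⌊√396⌋ = 19.
With m₀=0, d₀=1 and mₖ₊₁ = dₖaₖ − mₖ, dₖ₊₁ = (n − mₖ₊₁²)/dₖ, aₖ₊₁ = ⌊(a₀+mₖ₊₁)/dₖ₊₁⌋:
  k=1: m=19, d=35, a=1
  k=2: m=16, d=4, a=8
  k=3: m=16, d=35, a=1
  k=4: m=19, d=1, a=38
d=1 and a=2a₀=38 at k=4, so the next step gives (m, d) = (19, 35) again — its k=1 value — and the period has length 4.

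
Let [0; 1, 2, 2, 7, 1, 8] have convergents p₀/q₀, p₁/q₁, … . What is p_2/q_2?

Using pₖ = aₖpₖ₋₁ + pₖ₋₂, qₖ = aₖqₖ₋₁ + qₖ₋₂ (with p₋₁=1, p₋₂=0, q₋₁=0, q₋₂=1):
  k=0: a=0, p=0, q=1
  k=1: a=1, p=1, q=1
  k=2: a=2, p=2, q=3

2/3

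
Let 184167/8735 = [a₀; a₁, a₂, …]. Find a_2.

184167 = 21·8735 + 732   →  a_0 = 21
8735 = 11·732 + 683   →  a_1 = 11
732 = 1·683 + 49   →  a_2 = 1

1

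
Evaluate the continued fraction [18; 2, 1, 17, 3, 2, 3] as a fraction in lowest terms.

23713/1293

Fold from the inside: start with 3/1.
  2 + 1/3 = 7/3
  3 + 3/7 = 24/7
  17 + 7/24 = 415/24
  1 + 24/415 = 439/415
  2 + 415/439 = 1293/439
  18 + 439/1293 = 23713/1293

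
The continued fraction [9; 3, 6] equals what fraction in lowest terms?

Fold from the inside: start with 6/1.
  3 + 1/6 = 19/6
  9 + 6/19 = 177/19

177/19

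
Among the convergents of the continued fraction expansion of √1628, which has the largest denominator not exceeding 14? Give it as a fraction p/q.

121/3

√1628 = [40; 2, 1, 6, 1, 2, 80, …] (period length 6).
Convergents:
  p_0/q_0 = 40/1
  p_1/q_1 = 81/2
  p_2/q_2 = 121/3
  p_3/q_3 = 807/20
q_2 = 3 ≤ 14 < 20 = q_3, so the answer is 121/3.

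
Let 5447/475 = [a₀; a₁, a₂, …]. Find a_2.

5447 = 11·475 + 222   →  a_0 = 11
475 = 2·222 + 31   →  a_1 = 2
222 = 7·31 + 5   →  a_2 = 7

7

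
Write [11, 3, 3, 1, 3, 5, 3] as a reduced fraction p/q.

Using pₖ = aₖpₖ₋₁ + pₖ₋₂ and qₖ = aₖqₖ₋₁ + qₖ₋₂:
  k=0: a=11, p=11, q=1
  k=1: a=3, p=34, q=3
  k=2: a=3, p=113, q=10
  k=3: a=1, p=147, q=13
  k=4: a=3, p=554, q=49
  k=5: a=5, p=2917, q=258
  k=6: a=3, p=9305, q=823

9305/823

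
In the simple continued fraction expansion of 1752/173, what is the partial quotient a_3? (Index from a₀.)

6

1752 = 10·173 + 22   →  a_0 = 10
173 = 7·22 + 19   →  a_1 = 7
22 = 1·19 + 3   →  a_2 = 1
19 = 6·3 + 1   →  a_3 = 6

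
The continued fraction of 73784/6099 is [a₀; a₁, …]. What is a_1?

73784 = 12·6099 + 596   →  a_0 = 12
6099 = 10·596 + 139   →  a_1 = 10

10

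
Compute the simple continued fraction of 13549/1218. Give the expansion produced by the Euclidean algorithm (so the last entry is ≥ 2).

13549 = 11·1218 + 151
1218 = 8·151 + 10
151 = 15·10 + 1
10 = 10·1 + 0  (stop)
So 13549/1218 = [11; 8, 15, 10].

[11; 8, 15, 10]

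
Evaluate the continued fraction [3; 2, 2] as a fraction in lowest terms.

Using pₖ = aₖpₖ₋₁ + pₖ₋₂ and qₖ = aₖqₖ₋₁ + qₖ₋₂:
  k=0: a=3, p=3, q=1
  k=1: a=2, p=7, q=2
  k=2: a=2, p=17, q=5

17/5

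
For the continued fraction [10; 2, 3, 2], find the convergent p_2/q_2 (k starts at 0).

Using pₖ = aₖpₖ₋₁ + pₖ₋₂, qₖ = aₖqₖ₋₁ + qₖ₋₂ (with p₋₁=1, p₋₂=0, q₋₁=0, q₋₂=1):
  k=0: a=10, p=10, q=1
  k=1: a=2, p=21, q=2
  k=2: a=3, p=73, q=7

73/7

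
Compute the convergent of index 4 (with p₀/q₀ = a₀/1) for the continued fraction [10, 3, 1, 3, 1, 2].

195/19

Using pₖ = aₖpₖ₋₁ + pₖ₋₂, qₖ = aₖqₖ₋₁ + qₖ₋₂ (with p₋₁=1, p₋₂=0, q₋₁=0, q₋₂=1):
  k=0: a=10, p=10, q=1
  k=1: a=3, p=31, q=3
  k=2: a=1, p=41, q=4
  k=3: a=3, p=154, q=15
  k=4: a=1, p=195, q=19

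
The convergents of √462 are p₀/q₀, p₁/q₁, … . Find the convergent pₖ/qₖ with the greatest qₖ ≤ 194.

3697/172

√462 = [21; 2, 42, …] (period length 2).
Convergents:
  p_0/q_0 = 21/1
  p_1/q_1 = 43/2
  p_2/q_2 = 1827/85
  p_3/q_3 = 3697/172
  p_4/q_4 = 157101/7309
q_3 = 172 ≤ 194 < 7309 = q_4, so the answer is 3697/172.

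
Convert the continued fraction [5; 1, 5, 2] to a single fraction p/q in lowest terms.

Using pₖ = aₖpₖ₋₁ + pₖ₋₂ and qₖ = aₖqₖ₋₁ + qₖ₋₂:
  k=0: a=5, p=5, q=1
  k=1: a=1, p=6, q=1
  k=2: a=5, p=35, q=6
  k=3: a=2, p=76, q=13

76/13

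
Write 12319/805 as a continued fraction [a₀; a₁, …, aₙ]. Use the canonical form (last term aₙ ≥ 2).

[15; 3, 3, 2, 1, 11, 2]

12319 = 15*805 + 244
805 = 3*244 + 73
244 = 3*73 + 25
73 = 2*25 + 23
25 = 1*23 + 2
23 = 11*2 + 1
2 = 2*1 + 0  (stop)
So 12319/805 = [15; 3, 3, 2, 1, 11, 2].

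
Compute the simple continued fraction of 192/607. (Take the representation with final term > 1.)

192 = 0*607 + 192
607 = 3*192 + 31
192 = 6*31 + 6
31 = 5*6 + 1
6 = 6*1 + 0  (stop)
So 192/607 = [0; 3, 6, 5, 6].

[0; 3, 6, 5, 6]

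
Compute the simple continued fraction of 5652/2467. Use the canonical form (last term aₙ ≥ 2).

[2; 3, 2, 3, 2, 2, 18]

5652 = 2*2467 + 718
2467 = 3*718 + 313
718 = 2*313 + 92
313 = 3*92 + 37
92 = 2*37 + 18
37 = 2*18 + 1
18 = 18*1 + 0  (stop)
So 5652/2467 = [2; 3, 2, 3, 2, 2, 18].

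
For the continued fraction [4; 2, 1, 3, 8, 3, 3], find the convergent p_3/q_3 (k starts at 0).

48/11

Using pₖ = aₖpₖ₋₁ + pₖ₋₂, qₖ = aₖqₖ₋₁ + qₖ₋₂ (with p₋₁=1, p₋₂=0, q₋₁=0, q₋₂=1):
  k=0: a=4, p=4, q=1
  k=1: a=2, p=9, q=2
  k=2: a=1, p=13, q=3
  k=3: a=3, p=48, q=11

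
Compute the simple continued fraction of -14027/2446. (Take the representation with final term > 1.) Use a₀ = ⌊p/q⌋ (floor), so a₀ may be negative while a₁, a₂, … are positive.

-14027 = -6×2446 + 649
2446 = 3×649 + 499
649 = 1×499 + 150
499 = 3×150 + 49
150 = 3×49 + 3
49 = 16×3 + 1
3 = 3×1 + 0  (stop)
So -14027/2446 = [-6; 3, 1, 3, 3, 16, 3].

[-6; 3, 1, 3, 3, 16, 3]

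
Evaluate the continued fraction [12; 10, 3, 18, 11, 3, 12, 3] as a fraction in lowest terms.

8913211/736822

Using pₖ = aₖpₖ₋₁ + pₖ₋₂ and qₖ = aₖqₖ₋₁ + qₖ₋₂:
  k=0: a=12, p=12, q=1
  k=1: a=10, p=121, q=10
  k=2: a=3, p=375, q=31
  k=3: a=18, p=6871, q=568
  k=4: a=11, p=75956, q=6279
  k=5: a=3, p=234739, q=19405
  k=6: a=12, p=2892824, q=239139
  k=7: a=3, p=8913211, q=736822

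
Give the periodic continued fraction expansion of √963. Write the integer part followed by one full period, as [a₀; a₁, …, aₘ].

a₀ = ⌊√963⌋ = 31.
With m₀=0, d₀=1 and mₖ₊₁ = dₖaₖ − mₖ, dₖ₊₁ = (n − mₖ₊₁²)/dₖ, aₖ₊₁ = ⌊(a₀+mₖ₊₁)/dₖ₊₁⌋:
  k=1: m=31, d=2, a=31
  k=2: m=31, d=1, a=62
d=1 and a=2a₀=62 at k=2, so the next step gives (m, d) = (31, 2) again — its k=1 value — and the period has length 2.

[31; 31, 62]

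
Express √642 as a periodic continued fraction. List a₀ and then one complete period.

a₀ = ⌊√642⌋ = 25.
With m₀=0, d₀=1 and mₖ₊₁ = dₖaₖ − mₖ, dₖ₊₁ = (n − mₖ₊₁²)/dₖ, aₖ₊₁ = ⌊(a₀+mₖ₊₁)/dₖ₊₁⌋:
  k=1: m=25, d=17, a=2
  k=2: m=9, d=33, a=1
  k=3: m=24, d=2, a=24
  k=4: m=24, d=33, a=1
  k=5: m=9, d=17, a=2
  k=6: m=25, d=1, a=50
d=1 and a=2a₀=50 at k=6, so the next step gives (m, d) = (25, 17) again — its k=1 value — and the period has length 6.

[25; 2, 1, 24, 1, 2, 50]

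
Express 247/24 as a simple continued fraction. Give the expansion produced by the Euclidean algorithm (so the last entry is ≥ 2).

247 = 10×24 + 7
24 = 3×7 + 3
7 = 2×3 + 1
3 = 3×1 + 0  (stop)
So 247/24 = [10; 3, 2, 3].

[10; 3, 2, 3]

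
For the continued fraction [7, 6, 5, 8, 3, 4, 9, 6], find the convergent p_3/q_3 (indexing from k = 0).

1819/254

Using pₖ = aₖpₖ₋₁ + pₖ₋₂, qₖ = aₖqₖ₋₁ + qₖ₋₂ (with p₋₁=1, p₋₂=0, q₋₁=0, q₋₂=1):
  k=0: a=7, p=7, q=1
  k=1: a=6, p=43, q=6
  k=2: a=5, p=222, q=31
  k=3: a=8, p=1819, q=254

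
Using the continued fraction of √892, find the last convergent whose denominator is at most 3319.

√892 = [29; 1, 6, 2, 14, 2, 6, 1, 58, …] (period length 8).
Convergents:
  p_0/q_0 = 29/1
  p_1/q_1 = 30/1
  p_2/q_2 = 209/7
  p_3/q_3 = 448/15
  p_4/q_4 = 6481/217
  p_5/q_5 = 13410/449
  p_6/q_6 = 86941/2911
  p_7/q_7 = 100351/3360
q_6 = 2911 ≤ 3319 < 3360 = q_7, so the answer is 86941/2911.

86941/2911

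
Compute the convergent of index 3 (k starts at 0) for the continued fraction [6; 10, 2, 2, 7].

317/52

Using pₖ = aₖpₖ₋₁ + pₖ₋₂, qₖ = aₖqₖ₋₁ + qₖ₋₂ (with p₋₁=1, p₋₂=0, q₋₁=0, q₋₂=1):
  k=0: a=6, p=6, q=1
  k=1: a=10, p=61, q=10
  k=2: a=2, p=128, q=21
  k=3: a=2, p=317, q=52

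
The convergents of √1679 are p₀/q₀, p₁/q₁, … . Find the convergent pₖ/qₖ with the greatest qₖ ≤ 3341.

√1679 = [40; 1, 39, 1, 80, …] (period length 4).
Convergents:
  p_0/q_0 = 40/1
  p_1/q_1 = 41/1
  p_2/q_2 = 1639/40
  p_3/q_3 = 1680/41
  p_4/q_4 = 136039/3320
  p_5/q_5 = 137719/3361
q_4 = 3320 ≤ 3341 < 3361 = q_5, so the answer is 136039/3320.

136039/3320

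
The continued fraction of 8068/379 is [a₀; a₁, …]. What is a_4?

2

8068 = 21·379 + 109   →  a_0 = 21
379 = 3·109 + 52   →  a_1 = 3
109 = 2·52 + 5   →  a_2 = 2
52 = 10·5 + 2   →  a_3 = 10
5 = 2·2 + 1   →  a_4 = 2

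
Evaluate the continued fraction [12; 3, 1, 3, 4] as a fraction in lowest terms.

Using pₖ = aₖpₖ₋₁ + pₖ₋₂ and qₖ = aₖqₖ₋₁ + qₖ₋₂:
  k=0: a=12, p=12, q=1
  k=1: a=3, p=37, q=3
  k=2: a=1, p=49, q=4
  k=3: a=3, p=184, q=15
  k=4: a=4, p=785, q=64

785/64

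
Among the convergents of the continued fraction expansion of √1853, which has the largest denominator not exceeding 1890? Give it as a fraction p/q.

39818/925

√1853 = [43; 21, 1, 1, 21, 86, …] (period length 5).
Convergents:
  p_0/q_0 = 43/1
  p_1/q_1 = 904/21
  p_2/q_2 = 947/22
  p_3/q_3 = 1851/43
  p_4/q_4 = 39818/925
  p_5/q_5 = 3426199/79593
q_4 = 925 ≤ 1890 < 79593 = q_5, so the answer is 39818/925.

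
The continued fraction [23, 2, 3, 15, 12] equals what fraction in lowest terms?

30248/1291

Using pₖ = aₖpₖ₋₁ + pₖ₋₂ and qₖ = aₖqₖ₋₁ + qₖ₋₂:
  k=0: a=23, p=23, q=1
  k=1: a=2, p=47, q=2
  k=2: a=3, p=164, q=7
  k=3: a=15, p=2507, q=107
  k=4: a=12, p=30248, q=1291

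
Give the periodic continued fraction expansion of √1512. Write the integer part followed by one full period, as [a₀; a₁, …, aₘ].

[38; 1, 7, 1, 1, 1, 7, 1, 76]

a₀ = ⌊√1512⌋ = 38.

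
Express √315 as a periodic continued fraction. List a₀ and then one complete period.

a₀ = ⌊√315⌋ = 17.
With m₀=0, d₀=1 and mₖ₊₁ = dₖaₖ − mₖ, dₖ₊₁ = (n − mₖ₊₁²)/dₖ, aₖ₊₁ = ⌊(a₀+mₖ₊₁)/dₖ₊₁⌋:
  k=1: m=17, d=26, a=1
  k=2: m=9, d=9, a=2
  k=3: m=9, d=26, a=1
  k=4: m=17, d=1, a=34
d=1 and a=2a₀=34 at k=4, so the next step gives (m, d) = (17, 26) again — its k=1 value — and the period has length 4.

[17; 1, 2, 1, 34]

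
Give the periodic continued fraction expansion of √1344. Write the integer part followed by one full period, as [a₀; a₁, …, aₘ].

a₀ = ⌊√1344⌋ = 36.
With m₀=0, d₀=1 and mₖ₊₁ = dₖaₖ − mₖ, dₖ₊₁ = (n − mₖ₊₁²)/dₖ, aₖ₊₁ = ⌊(a₀+mₖ₊₁)/dₖ₊₁⌋:
  k=1: m=36, d=48, a=1
  k=2: m=12, d=25, a=1
  k=3: m=13, d=47, a=1
  k=4: m=34, d=4, a=17
  k=5: m=34, d=47, a=1
  k=6: m=13, d=25, a=1
  k=7: m=12, d=48, a=1
  k=8: m=36, d=1, a=72
d=1 and a=2a₀=72 at k=8, so the next step gives (m, d) = (36, 48) again — its k=1 value — and the period has length 8.

[36; 1, 1, 1, 17, 1, 1, 1, 72]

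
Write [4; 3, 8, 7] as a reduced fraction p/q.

769/178

Fold from the inside: start with 7/1.
  8 + 1/7 = 57/7
  3 + 7/57 = 178/57
  4 + 57/178 = 769/178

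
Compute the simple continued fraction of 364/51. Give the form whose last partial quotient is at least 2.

[7; 7, 3, 2]

364 = 7·51 + 7
51 = 7·7 + 2
7 = 3·2 + 1
2 = 2·1 + 0  (stop)
So 364/51 = [7; 7, 3, 2].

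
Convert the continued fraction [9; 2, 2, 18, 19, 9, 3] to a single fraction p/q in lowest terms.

464091/49360

Using pₖ = aₖpₖ₋₁ + pₖ₋₂ and qₖ = aₖqₖ₋₁ + qₖ₋₂:
  k=0: a=9, p=9, q=1
  k=1: a=2, p=19, q=2
  k=2: a=2, p=47, q=5
  k=3: a=18, p=865, q=92
  k=4: a=19, p=16482, q=1753
  k=5: a=9, p=149203, q=15869
  k=6: a=3, p=464091, q=49360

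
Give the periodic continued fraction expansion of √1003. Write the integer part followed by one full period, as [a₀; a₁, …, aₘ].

[31; 1, 2, 31, 2, 1, 62]

a₀ = ⌊√1003⌋ = 31.
With m₀=0, d₀=1 and mₖ₊₁ = dₖaₖ − mₖ, dₖ₊₁ = (n − mₖ₊₁²)/dₖ, aₖ₊₁ = ⌊(a₀+mₖ₊₁)/dₖ₊₁⌋:
  k=1: m=31, d=42, a=1
  k=2: m=11, d=21, a=2
  k=3: m=31, d=2, a=31
  k=4: m=31, d=21, a=2
  k=5: m=11, d=42, a=1
  k=6: m=31, d=1, a=62
d=1 and a=2a₀=62 at k=6, so the next step gives (m, d) = (31, 42) again — its k=1 value — and the period has length 6.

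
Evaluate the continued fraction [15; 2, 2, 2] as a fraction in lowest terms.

185/12

Fold from the inside: start with 2/1.
  2 + 1/2 = 5/2
  2 + 2/5 = 12/5
  15 + 5/12 = 185/12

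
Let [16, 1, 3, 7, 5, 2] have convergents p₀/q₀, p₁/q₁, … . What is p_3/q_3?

486/29

Using pₖ = aₖpₖ₋₁ + pₖ₋₂, qₖ = aₖqₖ₋₁ + qₖ₋₂ (with p₋₁=1, p₋₂=0, q₋₁=0, q₋₂=1):
  k=0: a=16, p=16, q=1
  k=1: a=1, p=17, q=1
  k=2: a=3, p=67, q=4
  k=3: a=7, p=486, q=29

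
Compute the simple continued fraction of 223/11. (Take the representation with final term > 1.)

223 = 20×11 + 3
11 = 3×3 + 2
3 = 1×2 + 1
2 = 2×1 + 0  (stop)
So 223/11 = [20; 3, 1, 2].

[20; 3, 1, 2]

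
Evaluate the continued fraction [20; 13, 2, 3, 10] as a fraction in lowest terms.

Fold from the inside: start with 10/1.
  3 + 1/10 = 31/10
  2 + 10/31 = 72/31
  13 + 31/72 = 967/72
  20 + 72/967 = 19412/967

19412/967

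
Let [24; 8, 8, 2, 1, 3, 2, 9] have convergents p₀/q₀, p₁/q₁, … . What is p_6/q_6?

Using pₖ = aₖpₖ₋₁ + pₖ₋₂, qₖ = aₖqₖ₋₁ + qₖ₋₂ (with p₋₁=1, p₋₂=0, q₋₁=0, q₋₂=1):
  k=0: a=24, p=24, q=1
  k=1: a=8, p=193, q=8
  k=2: a=8, p=1568, q=65
  k=3: a=2, p=3329, q=138
  k=4: a=1, p=4897, q=203
  k=5: a=3, p=18020, q=747
  k=6: a=2, p=40937, q=1697

40937/1697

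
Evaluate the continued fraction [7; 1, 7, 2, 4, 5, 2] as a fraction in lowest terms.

Using pₖ = aₖpₖ₋₁ + pₖ₋₂ and qₖ = aₖqₖ₋₁ + qₖ₋₂:
  k=0: a=7, p=7, q=1
  k=1: a=1, p=8, q=1
  k=2: a=7, p=63, q=8
  k=3: a=2, p=134, q=17
  k=4: a=4, p=599, q=76
  k=5: a=5, p=3129, q=397
  k=6: a=2, p=6857, q=870

6857/870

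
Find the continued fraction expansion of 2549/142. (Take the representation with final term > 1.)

[17; 1, 19, 3, 2]

2549 = 17·142 + 135
142 = 1·135 + 7
135 = 19·7 + 2
7 = 3·2 + 1
2 = 2·1 + 0  (stop)
So 2549/142 = [17; 1, 19, 3, 2].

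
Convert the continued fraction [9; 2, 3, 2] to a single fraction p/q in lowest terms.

Using pₖ = aₖpₖ₋₁ + pₖ₋₂ and qₖ = aₖqₖ₋₁ + qₖ₋₂:
  k=0: a=9, p=9, q=1
  k=1: a=2, p=19, q=2
  k=2: a=3, p=66, q=7
  k=3: a=2, p=151, q=16

151/16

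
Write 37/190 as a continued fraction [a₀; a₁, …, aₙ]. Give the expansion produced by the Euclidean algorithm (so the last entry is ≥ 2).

37 = 0×190 + 37
190 = 5×37 + 5
37 = 7×5 + 2
5 = 2×2 + 1
2 = 2×1 + 0  (stop)
So 37/190 = [0; 5, 7, 2, 2].

[0; 5, 7, 2, 2]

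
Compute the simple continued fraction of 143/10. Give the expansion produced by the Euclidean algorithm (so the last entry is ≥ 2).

143 = 14·10 + 3
10 = 3·3 + 1
3 = 3·1 + 0  (stop)
So 143/10 = [14; 3, 3].

[14; 3, 3]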